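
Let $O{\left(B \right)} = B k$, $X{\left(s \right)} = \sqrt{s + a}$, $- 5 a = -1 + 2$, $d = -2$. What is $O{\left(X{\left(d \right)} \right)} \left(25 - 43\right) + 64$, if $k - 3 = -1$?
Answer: $64 - \frac{36 i \sqrt{55}}{5} \approx 64.0 - 53.397 i$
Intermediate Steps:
$k = 2$ ($k = 3 - 1 = 2$)
$a = - \frac{1}{5}$ ($a = - \frac{-1 + 2}{5} = \left(- \frac{1}{5}\right) 1 = - \frac{1}{5} \approx -0.2$)
$X{\left(s \right)} = \sqrt{- \frac{1}{5} + s}$ ($X{\left(s \right)} = \sqrt{s - \frac{1}{5}} = \sqrt{- \frac{1}{5} + s}$)
$O{\left(B \right)} = 2 B$ ($O{\left(B \right)} = B 2 = 2 B$)
$O{\left(X{\left(d \right)} \right)} \left(25 - 43\right) + 64 = 2 \frac{\sqrt{-5 + 25 \left(-2\right)}}{5} \left(25 - 43\right) + 64 = 2 \frac{\sqrt{-5 - 50}}{5} \left(-18\right) + 64 = 2 \frac{\sqrt{-55}}{5} \left(-18\right) + 64 = 2 \frac{i \sqrt{55}}{5} \left(-18\right) + 64 = \frac{2 i \sqrt{55}}{5} \left(-18\right) + 64 = - \frac{36 i \sqrt{55}}{5} + 64 = 64 - \frac{36 i \sqrt{55}}{5}$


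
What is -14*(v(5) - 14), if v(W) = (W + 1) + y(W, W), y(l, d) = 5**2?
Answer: -238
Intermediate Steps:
y(l, d) = 25
v(W) = 26 + W (v(W) = (W + 1) + 25 = (1 + W) + 25 = 26 + W)
-14*(v(5) - 14) = -14*((26 + 5) - 14) = -14*(31 - 14) = -14*17 = -238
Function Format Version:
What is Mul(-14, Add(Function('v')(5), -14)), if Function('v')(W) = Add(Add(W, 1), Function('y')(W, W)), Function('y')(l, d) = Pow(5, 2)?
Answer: -238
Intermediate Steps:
Function('y')(l, d) = 25
Function('v')(W) = Add(26, W) (Function('v')(W) = Add(Add(W, 1), 25) = Add(Add(1, W), 25) = Add(26, W))
Mul(-14, Add(Function('v')(5), -14)) = Mul(-14, Add(Add(26, 5), -14)) = Mul(-14, Add(31, -14)) = Mul(-14, 17) = -238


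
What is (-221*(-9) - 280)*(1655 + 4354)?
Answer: 10269381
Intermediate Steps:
(-221*(-9) - 280)*(1655 + 4354) = (1989 - 280)*6009 = 1709*6009 = 10269381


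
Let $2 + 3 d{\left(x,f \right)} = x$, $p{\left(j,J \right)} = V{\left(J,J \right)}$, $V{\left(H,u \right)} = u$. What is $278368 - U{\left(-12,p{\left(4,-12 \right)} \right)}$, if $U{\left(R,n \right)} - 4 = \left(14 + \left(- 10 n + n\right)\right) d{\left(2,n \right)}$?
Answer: $278364$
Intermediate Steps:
$p{\left(j,J \right)} = J$
$d{\left(x,f \right)} = - \frac{2}{3} + \frac{x}{3}$
$U{\left(R,n \right)} = 4$ ($U{\left(R,n \right)} = 4 + \left(14 + \left(- 10 n + n\right)\right) \left(- \frac{2}{3} + \frac{1}{3} \cdot 2\right) = 4 + \left(14 - 9 n\right) \left(- \frac{2}{3} + \frac{2}{3}\right) = 4 + \left(14 - 9 n\right) 0 = 4 + 0 = 4$)
$278368 - U{\left(-12,p{\left(4,-12 \right)} \right)} = 278368 - 4 = 278364$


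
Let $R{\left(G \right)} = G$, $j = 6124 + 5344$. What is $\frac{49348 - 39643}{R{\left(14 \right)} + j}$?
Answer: $\frac{9705}{11482} \approx 0.84524$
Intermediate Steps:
$j = 11468$
$\frac{49348 - 39643}{R{\left(14 \right)} + j} = \frac{49348 - 39643}{14 + 11468} = \frac{9705}{11482}$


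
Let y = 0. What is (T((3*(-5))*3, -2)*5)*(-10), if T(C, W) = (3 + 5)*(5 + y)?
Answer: -2000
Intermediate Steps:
T(C, W) = 40 (T(C, W) = (3 + 5)*(5 + 0) = 8*5 = 40)
(T((3*(-5))*3, -2)*5)*(-10) = (40*5)*(-10) = 200*(-10) = -2000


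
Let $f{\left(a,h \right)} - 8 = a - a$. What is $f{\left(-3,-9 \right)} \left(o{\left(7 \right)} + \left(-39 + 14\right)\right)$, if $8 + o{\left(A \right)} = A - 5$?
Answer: $-248$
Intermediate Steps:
$o{\left(A \right)} = -13 + A$ ($o{\left(A \right)} = -8 + \left(A - 5\right) = -8 + \left(-5 + A\right) = -13 + A$)
$f{\left(a,h \right)} = 8$ ($f{\left(a,h \right)} = 8 + \left(a - a\right) = 8 + 0 = 8$)
$f{\left(-3,-9 \right)} \left(o{\left(7 \right)} + \left(-39 + 14\right)\right) = 8 \left(\left(-13 + 7\right) + \left(-39 + 14\right)\right) = 8 \left(-6 - 25\right) = 8 \left(-31\right) = -248$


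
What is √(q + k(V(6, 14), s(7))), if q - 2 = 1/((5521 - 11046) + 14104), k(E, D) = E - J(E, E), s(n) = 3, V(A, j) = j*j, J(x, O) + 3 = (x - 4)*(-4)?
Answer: 2*√17829418277/8579 ≈ 31.129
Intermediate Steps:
J(x, O) = 13 - 4*x (J(x, O) = -3 + (x - 4)*(-4) = -3 + (-4 + x)*(-4) = -3 + (16 - 4*x) = 13 - 4*x)
V(A, j) = j²
k(E, D) = -13 + 5*E (k(E, D) = E - (13 - 4*E) = E + (-13 + 4*E) = -13 + 5*E)
q = 17159/8579 (q = 2 + 1/((5521 - 11046) + 14104) = 2 + 1/(-5525 + 14104) = 2 + 1/8579 = 17159/8579 ≈ 2.0001)
√(q + k(V(6, 14), s(7))) = √(17159/8579 + (-13 + 5*14²)) = √(17159/8579 + (-13 + 5*196)) = √(17159/8579 + (-13 + 980)) = √(17159/8579 + 967) = √(8313052/8579) = 2*√17829418277/8579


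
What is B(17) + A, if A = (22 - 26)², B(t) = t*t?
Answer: 305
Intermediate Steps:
B(t) = t²
A = 16 (A = (-4)² = 16)
B(17) + A = 17² + 16 = 289 + 16 = 305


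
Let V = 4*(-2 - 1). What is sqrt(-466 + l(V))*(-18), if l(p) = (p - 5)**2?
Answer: -18*I*sqrt(177) ≈ -239.47*I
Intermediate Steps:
V = -12 (V = 4*(-3) = -12)
l(p) = (-5 + p)**2
sqrt(-466 + l(V))*(-18) = sqrt(-466 + (-5 - 12)**2)*(-18) = sqrt(-466 + (-17)**2)*(-18) = sqrt(-466 + 289)*(-18) = sqrt(-177)*(-18) = (I*sqrt(177))*(-18) = -18*I*sqrt(177)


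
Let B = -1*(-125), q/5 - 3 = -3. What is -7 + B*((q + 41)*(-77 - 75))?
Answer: -779007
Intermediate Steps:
q = 0 (q = 15 + 5*(-3) = 15 - 15 = 0)
B = 125
-7 + B*((q + 41)*(-77 - 75)) = -7 + 125*((0 + 41)*(-77 - 75)) = -7 + 125*(41*(-152)) = -7 + 125*(-6232) = -7 - 779000 = -779007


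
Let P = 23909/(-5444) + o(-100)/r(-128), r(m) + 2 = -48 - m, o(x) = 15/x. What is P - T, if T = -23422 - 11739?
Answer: 24881033389/707720 ≈ 35157.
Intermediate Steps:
T = -35161
r(m) = -50 - m (r(m) = -2 + (-48 - m) = -50 - m)
P = -3109531/707720 (P = 23909/(-5444) + (15/(-100))/(-50 - 1*(-128)) = 23909*(-1/5444) + (15*(-1/100))/(-50 + 128) = -23909/5444 - 3/20/78 = -23909/5444 - 3/20*1/78 = -23909/5444 - 1/520 = -3109531/707720 ≈ -4.3937)
P - T = -3109531/707720 - 1*(-35161) = -3109531/707720 + 35161 = 24881033389/707720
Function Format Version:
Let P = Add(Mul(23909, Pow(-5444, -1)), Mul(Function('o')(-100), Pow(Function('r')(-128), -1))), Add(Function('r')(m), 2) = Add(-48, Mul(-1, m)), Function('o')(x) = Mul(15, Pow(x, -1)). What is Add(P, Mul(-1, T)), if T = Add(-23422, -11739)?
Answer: Rational(24881033389, 707720) ≈ 35157.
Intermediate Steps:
T = -35161
Function('r')(m) = Add(-50, Mul(-1, m)) (Function('r')(m) = Add(-2, Add(-48, Mul(-1, m))) = Add(-50, Mul(-1, m)))
P = Rational(-3109531, 707720) (P = Add(Mul(23909, Pow(-5444, -1)), Mul(Mul(15, Pow(-100, -1)), Pow(Add(-50, Mul(-1, -128)), -1))) = Add(Mul(23909, Rational(-1, 5444)), Mul(Mul(15, Rational(-1, 100)), Pow(Add(-50, 128), -1))) = Add(Rational(-23909, 5444), Mul(Rational(-3, 20), Pow(78, -1))) = Add(Rational(-23909, 5444), Mul(Rational(-3, 20), Rational(1, 78))) = Add(Rational(-23909, 5444), Rational(-1, 520)) = Rational(-3109531, 707720) ≈ -4.3937)
Add(P, Mul(-1, T)) = Add(Rational(-3109531, 707720), Mul(-1, -35161)) = Add(Rational(-3109531, 707720), 35161) = Rational(24881033389, 707720)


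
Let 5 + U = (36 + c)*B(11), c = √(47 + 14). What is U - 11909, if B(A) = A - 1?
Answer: -11554 + 10*√61 ≈ -11476.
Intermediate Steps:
B(A) = -1 + A
c = √61 ≈ 7.8102
U = 355 + 10*√61 (U = -5 + (36 + √61)*(-1 + 11) = -5 + (36 + √61)*10 = -5 + (360 + 10*√61) = 355 + 10*√61 ≈ 433.10)
U - 11909 = (355 + 10*√61) - 11909 = -11554 + 10*√61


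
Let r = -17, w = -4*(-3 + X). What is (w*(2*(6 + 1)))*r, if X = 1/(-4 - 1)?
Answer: -15232/5 ≈ -3046.4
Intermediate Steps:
X = -⅕ (X = 1/(-5) = -⅕ ≈ -0.20000)
w = 64/5 (w = -4*(-3 - ⅕) = -4*(-16/5) = 64/5 ≈ 12.800)
(w*(2*(6 + 1)))*r = (64*(2*(6 + 1))/5)*(-17) = (64*(2*7)/5)*(-17) = ((64/5)*14)*(-17) = (896/5)*(-17) = -15232/5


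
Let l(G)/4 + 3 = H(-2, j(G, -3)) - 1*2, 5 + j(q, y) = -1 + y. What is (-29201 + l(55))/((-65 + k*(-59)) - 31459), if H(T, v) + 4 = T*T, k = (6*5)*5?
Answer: 29221/40374 ≈ 0.72376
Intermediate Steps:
k = 150 (k = 30*5 = 150)
j(q, y) = -6 + y (j(q, y) = -5 + (-1 + y) = -6 + y)
H(T, v) = -4 + T**2 (H(T, v) = -4 + T*T = -4 + T**2)
l(G) = -20 (l(G) = -12 + 4*((-4 + (-2)**2) - 1*2) = -12 + 4*((-4 + 4) - 2) = -12 + 4*(0 - 2) = -12 + 4*(-2) = -12 - 8 = -20)
(-29201 + l(55))/((-65 + k*(-59)) - 31459) = (-29201 - 20)/((-65 + 150*(-59)) - 31459) = -29221/((-65 - 8850) - 31459) = -29221/(-8915 - 31459) = -29221/(-40374) = -29221*(-1/40374) = 29221/40374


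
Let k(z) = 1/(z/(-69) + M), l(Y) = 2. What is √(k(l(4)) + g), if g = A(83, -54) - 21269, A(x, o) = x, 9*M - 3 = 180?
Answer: I*√4620422813/467 ≈ 145.55*I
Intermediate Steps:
M = 61/3 (M = ⅓ + (⅑)*180 = ⅓ + 20 = 61/3 ≈ 20.333)
k(z) = 1/(61/3 - z/69) (k(z) = 1/(z/(-69) + 61/3) = 1/(z*(-1/69) + 61/3) = 1/(-z/69 + 61/3) = 1/(61/3 - z/69))
g = -21186 (g = 83 - 21269 = -21186)
√(k(l(4)) + g) = √(-69/(-1403 + 2) - 21186) = √(-69/(-1401) - 21186) = √(-69*(-1/1401) - 21186) = √(23/467 - 21186) = √(-9893839/467) = I*√4620422813/467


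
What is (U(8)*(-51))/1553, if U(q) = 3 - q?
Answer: 255/1553 ≈ 0.16420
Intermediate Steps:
(U(8)*(-51))/1553 = ((3 - 1*8)*(-51))/1553 = ((3 - 8)*(-51))*(1/1553) = -5*(-51)*(1/1553) = 255*(1/1553) = 255/1553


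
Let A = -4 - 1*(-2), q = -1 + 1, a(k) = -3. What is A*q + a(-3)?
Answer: -3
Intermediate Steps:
q = 0
A = -2 (A = -4 + 2 = -2)
A*q + a(-3) = -2*0 - 3 = 0 - 3 = -3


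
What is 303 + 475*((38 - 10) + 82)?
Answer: 52553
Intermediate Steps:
303 + 475*((38 - 10) + 82) = 303 + 475*(28 + 82) = 303 + 475*110 = 303 + 52250 = 52553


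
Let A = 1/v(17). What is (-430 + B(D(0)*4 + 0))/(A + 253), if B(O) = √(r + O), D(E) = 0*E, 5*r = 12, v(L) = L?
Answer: -3655/2151 + 17*√15/10755 ≈ -1.6931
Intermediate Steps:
r = 12/5 (r = (⅕)*12 = 12/5 ≈ 2.4000)
D(E) = 0
B(O) = √(12/5 + O)
A = 1/17 ≈ 0.058824
(-430 + B(D(0)*4 + 0))/(A + 253) = (-430 + √(60 + 25*(0*4 + 0))/5)/(1/17 + 253) = (-430 + √(60 + 25*(0 + 0))/5)/(4302/17) = (-430 + √(60 + 25*0)/5)*(17/4302) = (-430 + √(60 + 0)/5)*(17/4302) = (-430 + √60/5)*(17/4302) = (-430 + (2*√15)/5)*(17/4302) = (-430 + 2*√15/5)*(17/4302) = -3655/2151 + 17*√15/10755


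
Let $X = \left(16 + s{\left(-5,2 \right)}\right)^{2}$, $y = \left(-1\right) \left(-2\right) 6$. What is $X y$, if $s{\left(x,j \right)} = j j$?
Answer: $4800$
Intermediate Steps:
$s{\left(x,j \right)} = j^{2}$
$y = 12$ ($y = 2 \cdot 6 = 12$)
$X = 400$ ($X = \left(16 + 2^{2}\right)^{2} = \left(16 + 4\right)^{2} = 20^{2} = 400$)
$X y = 400 \cdot 12 = 4800$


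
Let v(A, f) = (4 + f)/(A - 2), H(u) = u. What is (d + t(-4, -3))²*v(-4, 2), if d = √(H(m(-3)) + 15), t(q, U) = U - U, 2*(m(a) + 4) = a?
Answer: -19/2 ≈ -9.5000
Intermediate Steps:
m(a) = -4 + a/2
v(A, f) = (4 + f)/(-2 + A)
t(q, U) = 0
d = √38/2 (d = √((-4 + (½)*(-3)) + 15) = √((-4 - 3/2) + 15) = √(-11/2 + 15) = √(19/2) = √38/2 ≈ 3.0822)
(d + t(-4, -3))²*v(-4, 2) = (√38/2 + 0)²*((4 + 2)/(-2 - 4)) = (√38/2)²*(6/(-6)) = 19*(-⅙*6)/2 = (19/2)*(-1) = -19/2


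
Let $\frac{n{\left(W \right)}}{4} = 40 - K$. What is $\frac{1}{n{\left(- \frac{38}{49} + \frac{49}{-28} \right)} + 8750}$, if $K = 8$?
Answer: $\frac{1}{8878} \approx 0.00011264$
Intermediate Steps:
$n{\left(W \right)} = 128$ ($n{\left(W \right)} = 4 \left(40 - 8\right) = 4 \cdot 32 = 128$)
$\frac{1}{n{\left(- \frac{38}{49} + \frac{49}{-28} \right)} + 8750} = \frac{1}{128 + 8750} = \frac{1}{8878}$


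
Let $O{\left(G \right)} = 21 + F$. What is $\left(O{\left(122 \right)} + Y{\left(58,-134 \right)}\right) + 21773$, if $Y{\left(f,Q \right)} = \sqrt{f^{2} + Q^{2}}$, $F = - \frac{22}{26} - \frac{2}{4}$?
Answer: $\frac{566609}{26} + 2 \sqrt{5330} \approx 21939.0$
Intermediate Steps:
$F = - \frac{35}{26}$ ($F = \left(-22\right) \frac{1}{26} - \frac{1}{2} = - \frac{11}{13} - \frac{1}{2} = - \frac{35}{26} \approx -1.3462$)
$Y{\left(f,Q \right)} = \sqrt{Q^{2} + f^{2}}$
$O{\left(G \right)} = \frac{511}{26}$ ($O{\left(G \right)} = 21 - \frac{35}{26} = \frac{511}{26}$)
$\left(O{\left(122 \right)} + Y{\left(58,-134 \right)}\right) + 21773 = \left(\frac{511}{26} + \sqrt{\left(-134\right)^{2} + 58^{2}}\right) + 21773 = \left(\frac{511}{26} + \sqrt{17956 + 3364}\right) + 21773 = \left(\frac{511}{26} + \sqrt{21320}\right) + 21773 = \left(\frac{511}{26} + 2 \sqrt{5330}\right) + 21773 = \frac{566609}{26} + 2 \sqrt{5330}$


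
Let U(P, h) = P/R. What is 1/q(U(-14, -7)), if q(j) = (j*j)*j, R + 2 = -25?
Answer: 19683/2744 ≈ 7.1731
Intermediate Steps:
R = -27 (R = -2 - 25 = -27)
U(P, h) = -P/27 (U(P, h) = P/(-27) = P*(-1/27) = -P/27)
q(j) = j**3 (q(j) = j**2*j = j**3)
1/q(U(-14, -7)) = 1/((-1/27*(-14))**3) = 1/((14/27)**3) = 1/(2744/19683) = 19683/2744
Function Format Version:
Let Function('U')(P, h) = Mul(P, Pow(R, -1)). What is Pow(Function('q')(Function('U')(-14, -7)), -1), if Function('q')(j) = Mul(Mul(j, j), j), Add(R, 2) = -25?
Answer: Rational(19683, 2744) ≈ 7.1731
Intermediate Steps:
R = -27 (R = Add(-2, -25) = -27)
Function('U')(P, h) = Mul(Rational(-1, 27), P) (Function('U')(P, h) = Mul(P, Pow(-27, -1)) = Mul(P, Rational(-1, 27)) = Mul(Rational(-1, 27), P))
Function('q')(j) = Pow(j, 3) (Function('q')(j) = Mul(Pow(j, 2), j) = Pow(j, 3))
Pow(Function('q')(Function('U')(-14, -7)), -1) = Pow(Pow(Mul(Rational(-1, 27), -14), 3), -1) = Pow(Pow(Rational(14, 27), 3), -1) = Pow(Rational(2744, 19683), -1) = Rational(19683, 2744)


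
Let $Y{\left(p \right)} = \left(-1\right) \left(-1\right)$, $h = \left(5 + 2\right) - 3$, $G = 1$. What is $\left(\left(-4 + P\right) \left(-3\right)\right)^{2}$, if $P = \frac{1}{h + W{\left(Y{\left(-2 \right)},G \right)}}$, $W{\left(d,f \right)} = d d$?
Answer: $\frac{3249}{25} \approx 129.96$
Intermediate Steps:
$h = 4$ ($h = 7 - 3 = 4$)
$Y{\left(p \right)} = 1$
$W{\left(d,f \right)} = d^{2}$
$P = \frac{1}{5}$ ($P = \frac{1}{4 + 1^{2}} = \frac{1}{4 + 1} = \frac{1}{5} \approx 0.2$)
$\left(\left(-4 + P\right) \left(-3\right)\right)^{2} = \left(\left(-4 + \frac{1}{5}\right) \left(-3\right)\right)^{2} = \left(\left(- \frac{19}{5}\right) \left(-3\right)\right)^{2} = \left(\frac{57}{5}\right)^{2} = \frac{3249}{25}$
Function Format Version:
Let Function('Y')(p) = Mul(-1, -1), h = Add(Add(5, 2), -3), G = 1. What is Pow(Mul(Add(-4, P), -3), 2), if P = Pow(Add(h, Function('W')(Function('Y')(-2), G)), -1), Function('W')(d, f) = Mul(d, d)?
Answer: Rational(3249, 25) ≈ 129.96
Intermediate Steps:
h = 4 (h = Add(7, -3) = 4)
Function('Y')(p) = 1
Function('W')(d, f) = Pow(d, 2)
P = Rational(1, 5) (P = Pow(Add(4, Pow(1, 2)), -1) = Pow(Add(4, 1), -1) = Pow(5, -1) = Rational(1, 5) ≈ 0.20000)
Pow(Mul(Add(-4, P), -3), 2) = Pow(Mul(Add(-4, Rational(1, 5)), -3), 2) = Pow(Mul(Rational(-19, 5), -3), 2) = Pow(Rational(57, 5), 2) = Rational(3249, 25)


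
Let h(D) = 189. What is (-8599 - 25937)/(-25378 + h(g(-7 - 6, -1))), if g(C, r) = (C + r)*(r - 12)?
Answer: 34536/25189 ≈ 1.3711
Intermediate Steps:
g(C, r) = (-12 + r)*(C + r) (g(C, r) = (C + r)*(-12 + r) = (-12 + r)*(C + r))
(-8599 - 25937)/(-25378 + h(g(-7 - 6, -1))) = (-8599 - 25937)/(-25378 + 189) = -34536/(-25189) = -34536*(-1/25189) = 34536/25189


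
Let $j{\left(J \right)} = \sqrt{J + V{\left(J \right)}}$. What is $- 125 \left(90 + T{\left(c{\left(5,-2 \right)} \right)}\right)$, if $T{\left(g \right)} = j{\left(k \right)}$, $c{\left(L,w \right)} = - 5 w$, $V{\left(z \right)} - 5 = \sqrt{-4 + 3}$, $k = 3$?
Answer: $-11250 - 125 \sqrt{8 + i} \approx -11604.0 - 22.054 i$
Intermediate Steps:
$V{\left(z \right)} = 5 + i$ ($V{\left(z \right)} = 5 + \sqrt{-4 + 3} = 5 + \sqrt{-1} = 5 + i$)
$j{\left(J \right)} = \sqrt{5 + i + J}$ ($j{\left(J \right)} = \sqrt{J + \left(5 + i\right)} = \sqrt{5 + i + J}$)
$T{\left(g \right)} = \sqrt{8 + i}$ ($T{\left(g \right)} = \sqrt{5 + i + 3} = \sqrt{8 + i}$)
$- 125 \left(90 + T{\left(c{\left(5,-2 \right)} \right)}\right) = - 125 \left(90 + \sqrt{8 + i}\right) = - (11250 + 125 \sqrt{8 + i}) = -11250 - 125 \sqrt{8 + i}$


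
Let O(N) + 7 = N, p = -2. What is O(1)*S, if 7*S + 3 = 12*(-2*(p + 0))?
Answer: -270/7 ≈ -38.571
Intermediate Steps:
O(N) = -7 + N
S = 45/7 (S = -3/7 + (12*(-2*(-2 + 0)))/7 = -3/7 + (12*(-2*(-2)))/7 = -3/7 + (12*4)/7 = -3/7 + (⅐)*48 = -3/7 + 48/7 = 45/7 ≈ 6.4286)
O(1)*S = (-7 + 1)*(45/7) = -6*45/7 = -270/7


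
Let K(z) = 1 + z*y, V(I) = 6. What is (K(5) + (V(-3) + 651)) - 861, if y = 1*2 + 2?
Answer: -183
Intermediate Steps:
y = 4 (y = 2 + 2 = 4)
K(z) = 1 + 4*z (K(z) = 1 + z*4 = 1 + 4*z)
(K(5) + (V(-3) + 651)) - 861 = ((1 + 4*5) + (6 + 651)) - 861 = ((1 + 20) + 657) - 861 = (21 + 657) - 861 = 678 - 861 = -183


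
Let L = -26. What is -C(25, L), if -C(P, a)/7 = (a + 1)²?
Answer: 4375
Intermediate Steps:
C(P, a) = -7*(1 + a)² (C(P, a) = -7*(a + 1)² = -7*(1 + a)²)
-C(25, L) = -(-7)*(1 - 26)² = -(-7)*(-25)² = -(-7)*625 = -1*(-4375) = 4375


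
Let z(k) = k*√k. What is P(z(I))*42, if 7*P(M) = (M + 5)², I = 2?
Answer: 198 + 120*√2 ≈ 367.71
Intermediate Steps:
z(k) = k^(3/2)
P(M) = (5 + M)²/7 (P(M) = (M + 5)²/7 = (5 + M)²/7)
P(z(I))*42 = ((5 + 2^(3/2))²/7)*42 = ((5 + 2*√2)²/7)*42 = 6*(5 + 2*√2)²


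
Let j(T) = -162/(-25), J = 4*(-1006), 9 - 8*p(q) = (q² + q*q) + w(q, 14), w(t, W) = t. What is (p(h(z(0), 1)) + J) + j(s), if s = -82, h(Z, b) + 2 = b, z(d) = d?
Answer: -100413/25 ≈ -4016.5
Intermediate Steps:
h(Z, b) = -2 + b
p(q) = 9/8 - q²/4 - q/8 (p(q) = 9/8 - ((q² + q*q) + q)/8 = 9/8 - ((q² + q²) + q)/8 = 9/8 - (2*q² + q)/8 = 9/8 - (q + 2*q²)/8 = 9/8 + (-q²/4 - q/8) = 9/8 - q²/4 - q/8)
J = -4024
j(T) = 162/25 (j(T) = -162*(-1/25) = 162/25)
(p(h(z(0), 1)) + J) + j(s) = ((9/8 - (-2 + 1)²/4 - (-2 + 1)/8) - 4024) + 162/25 = ((9/8 - ¼*(-1)² - ⅛*(-1)) - 4024) + 162/25 = ((9/8 - ¼*1 + ⅛) - 4024) + 162/25 = ((9/8 - ¼ + ⅛) - 4024) + 162/25 = (1 - 4024) + 162/25 = -4023 + 162/25 = -100413/25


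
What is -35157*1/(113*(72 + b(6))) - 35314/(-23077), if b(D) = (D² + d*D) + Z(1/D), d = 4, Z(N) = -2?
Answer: -292555429/339001130 ≈ -0.86299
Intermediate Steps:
b(D) = -2 + D² + 4*D (b(D) = (D² + 4*D) - 2 = -2 + D² + 4*D)
-35157*1/(113*(72 + b(6))) - 35314/(-23077) = -35157*1/(113*(72 + (-2 + 6² + 4*6))) - 35314/(-23077) = -35157*1/(113*(72 + (-2 + 36 + 24))) - 35314*(-1/23077) = -35157*1/(113*(72 + 58)) + 35314/23077 = -35157/(130*113) + 35314/23077 = -35157/14690 + 35314/23077 = -292555429/339001130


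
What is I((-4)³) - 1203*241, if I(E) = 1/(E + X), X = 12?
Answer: -15075997/52 ≈ -2.8992e+5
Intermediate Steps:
I(E) = 1/(12 + E) (I(E) = 1/(E + 12) = 1/(12 + E))
I((-4)³) - 1203*241 = 1/(12 + (-4)³) - 1203*241 = 1/(12 - 64) - 289923 = 1/(-52) - 289923 = -1/52 - 289923 = -15075997/52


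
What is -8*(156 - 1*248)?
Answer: 736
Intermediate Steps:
-8*(156 - 1*248) = -8*(156 - 248) = -8*(-92) = 736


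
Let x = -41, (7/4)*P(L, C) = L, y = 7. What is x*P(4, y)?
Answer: -656/7 ≈ -93.714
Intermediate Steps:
P(L, C) = 4*L/7
x*P(4, y) = -164*4/7 = -41*16/7 = -656/7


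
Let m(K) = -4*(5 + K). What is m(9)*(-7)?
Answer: 392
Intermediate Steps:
m(K) = -20 - 4*K
m(9)*(-7) = (-20 - 4*9)*(-7) = (-20 - 36)*(-7) = -56*(-7) = 392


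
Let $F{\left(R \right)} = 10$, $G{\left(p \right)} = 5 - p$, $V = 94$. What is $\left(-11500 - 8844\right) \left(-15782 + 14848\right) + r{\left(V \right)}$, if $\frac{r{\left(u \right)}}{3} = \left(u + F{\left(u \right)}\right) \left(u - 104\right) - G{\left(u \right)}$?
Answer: $18998443$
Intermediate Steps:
$r{\left(u \right)} = -15 + 3 u + 3 \left(-104 + u\right) \left(10 + u\right)$ ($r{\left(u \right)} = 3 \left(\left(u + 10\right) \left(u - 104\right) - \left(5 - u\right)\right) = 3 \left(\left(10 + u\right) \left(-104 + u\right) + \left(-5 + u\right)\right) = 3 \left(\left(-104 + u\right) \left(10 + u\right) + \left(-5 + u\right)\right) = 3 \left(-5 + u + \left(-104 + u\right) \left(10 + u\right)\right) = -15 + 3 u + 3 \left(-104 + u\right) \left(10 + u\right)$)
$\left(-11500 - 8844\right) \left(-15782 + 14848\right) + r{\left(V \right)} = \left(-11500 - 8844\right) \left(-15782 + 14848\right) - \left(29361 - 26508\right) = \left(-11500 - 8844\right) \left(-934\right) - 2853 = \left(-20344\right) \left(-934\right) - 2853 = 19001296 - 2853 = 18998443$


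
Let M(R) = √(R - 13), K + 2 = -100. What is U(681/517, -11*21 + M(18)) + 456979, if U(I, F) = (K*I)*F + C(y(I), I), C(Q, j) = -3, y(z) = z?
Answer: 22936574/47 - 69462*√5/517 ≈ 4.8771e+5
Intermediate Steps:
K = -102 (K = -2 - 100 = -102)
M(R) = √(-13 + R)
U(I, F) = -3 - 102*F*I (U(I, F) = (-102*I)*F - 3 = -102*F*I - 3 = -3 - 102*F*I)
U(681/517, -11*21 + M(18)) + 456979 = (-3 - 102*(-11*21 + √(-13 + 18))*681/517) + 456979 = (-3 - 102*(-231 + √5)*681*(1/517)) + 456979 = (-3 - 102*(-231 + √5)*681/517) + 456979 = (-3 + (1458702/47 - 69462*√5/517)) + 456979 = (1458561/47 - 69462*√5/517) + 456979 = 22936574/47 - 69462*√5/517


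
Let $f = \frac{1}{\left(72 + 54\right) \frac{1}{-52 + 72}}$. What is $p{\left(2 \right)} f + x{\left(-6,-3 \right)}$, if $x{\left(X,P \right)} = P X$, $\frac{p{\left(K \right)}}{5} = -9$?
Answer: $\frac{76}{7} \approx 10.857$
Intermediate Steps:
$p{\left(K \right)} = -45$ ($p{\left(K \right)} = 5 \left(-9\right) = -45$)
$f = \frac{10}{63}$ ($f = \frac{1}{126 \cdot \frac{1}{20}} = \frac{1}{\frac{63}{10}} = \frac{10}{63} \approx 0.15873$)
$p{\left(2 \right)} f + x{\left(-6,-3 \right)} = \left(-45\right) \frac{10}{63} - -18 = - \frac{50}{7} + 18 = \frac{76}{7}$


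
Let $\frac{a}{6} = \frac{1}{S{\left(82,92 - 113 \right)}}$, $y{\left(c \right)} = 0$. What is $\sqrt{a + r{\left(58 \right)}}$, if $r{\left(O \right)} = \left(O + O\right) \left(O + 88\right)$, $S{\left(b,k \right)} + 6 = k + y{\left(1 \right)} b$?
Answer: $\frac{\sqrt{152422}}{3} \approx 130.14$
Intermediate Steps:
$S{\left(b,k \right)} = -6 + k$ ($S{\left(b,k \right)} = -6 + \left(k + 0 b\right) = -6 + \left(k + 0\right) = -6 + k$)
$r{\left(O \right)} = 2 O \left(88 + O\right)$
$a = - \frac{2}{9}$ ($a = \frac{6}{-6 + \left(92 - 113\right)} = \frac{6}{-6 - 21} = \frac{6}{-27} = 6 \left(- \frac{1}{27}\right) = - \frac{2}{9} \approx -0.22222$)
$\sqrt{a + r{\left(58 \right)}} = \sqrt{- \frac{2}{9} + 2 \cdot 58 \left(88 + 58\right)} = \sqrt{- \frac{2}{9} + 2 \cdot 58 \cdot 146} = \sqrt{- \frac{2}{9} + 16936} = \sqrt{\frac{152422}{9}} = \frac{\sqrt{152422}}{3}$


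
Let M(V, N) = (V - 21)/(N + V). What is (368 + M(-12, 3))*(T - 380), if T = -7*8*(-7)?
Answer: 4460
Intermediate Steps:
T = 392 (T = -56*(-7) = 392)
M(V, N) = (-21 + V)/(N + V)
(368 + M(-12, 3))*(T - 380) = (368 + (-21 - 12)/(3 - 12))*(392 - 380) = (368 - 33/(-9))*12 = (368 - ⅑*(-33))*12 = (368 + 11/3)*12 = (1115/3)*12 = 4460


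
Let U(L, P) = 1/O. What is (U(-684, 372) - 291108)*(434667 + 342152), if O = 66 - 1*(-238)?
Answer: -68746019760589/304 ≈ -2.2614e+11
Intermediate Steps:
O = 304 (O = 66 + 238 = 304)
U(L, P) = 1/304
(U(-684, 372) - 291108)*(434667 + 342152) = (1/304 - 291108)*(434667 + 342152) = -88496831/304*776819 = -68746019760589/304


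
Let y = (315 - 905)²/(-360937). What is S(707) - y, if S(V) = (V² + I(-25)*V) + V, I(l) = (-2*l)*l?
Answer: -138308544678/360937 ≈ -3.8319e+5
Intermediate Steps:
I(l) = -2*l²
y = -348100/360937 (y = (-590)²*(-1/360937) = 348100*(-1/360937) = -348100/360937 ≈ -0.96443)
S(V) = V² - 1249*V (S(V) = (V² + (-2*(-25)²)*V) + V = (V² + (-2*625)*V) + V = (V² - 1250*V) + V = V² - 1249*V)
S(707) - y = 707*(-1249 + 707) - 1*(-348100/360937) = 707*(-542) + 348100/360937 = -383194 + 348100/360937 = -138308544678/360937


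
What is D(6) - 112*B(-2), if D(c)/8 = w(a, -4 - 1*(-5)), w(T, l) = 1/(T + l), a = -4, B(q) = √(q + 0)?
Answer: -8/3 - 112*I*√2 ≈ -2.6667 - 158.39*I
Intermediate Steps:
B(q) = √q
D(c) = -8/3 (D(c) = 8/(-4 + (-4 - 1*(-5))) = 8/(-4 + (-4 + 5)) = 8/(-4 + 1) = 8/(-3) = 8*(-⅓) = -8/3)
D(6) - 112*B(-2) = -8/3 - 112*I*√2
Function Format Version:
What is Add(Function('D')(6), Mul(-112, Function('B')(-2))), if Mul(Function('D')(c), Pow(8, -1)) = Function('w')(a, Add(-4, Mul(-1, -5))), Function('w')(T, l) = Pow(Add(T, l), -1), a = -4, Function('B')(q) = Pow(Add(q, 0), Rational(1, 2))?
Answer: Add(Rational(-8, 3), Mul(-112, I, Pow(2, Rational(1, 2)))) ≈ Add(-2.6667, Mul(-158.39, I))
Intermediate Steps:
Function('B')(q) = Pow(q, Rational(1, 2))
Function('D')(c) = Rational(-8, 3) (Function('D')(c) = Mul(8, Pow(Add(-4, Add(-4, Mul(-1, -5))), -1)) = Mul(8, Pow(Add(-4, Add(-4, 5)), -1)) = Mul(8, Pow(Add(-4, 1), -1)) = Mul(8, Pow(-3, -1)) = Mul(8, Rational(-1, 3)) = Rational(-8, 3))
Add(Function('D')(6), Mul(-112, Function('B')(-2))) = Add(Rational(-8, 3), Mul(-112, Pow(-2, Rational(1, 2)))) = Add(Rational(-8, 3), Mul(-112, Mul(I, Pow(2, Rational(1, 2))))) = Add(Rational(-8, 3), Mul(-112, I, Pow(2, Rational(1, 2))))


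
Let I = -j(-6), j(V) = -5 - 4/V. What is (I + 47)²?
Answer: 23716/9 ≈ 2635.1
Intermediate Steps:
j(V) = -5 - 4/V
I = 13/3 (I = -(-5 - 4/(-6)) = -(-5 - 4*(-⅙)) = -(-5 + ⅔) = -1*(-13/3) = 13/3 ≈ 4.3333)
(I + 47)² = (13/3 + 47)² = (154/3)² = 23716/9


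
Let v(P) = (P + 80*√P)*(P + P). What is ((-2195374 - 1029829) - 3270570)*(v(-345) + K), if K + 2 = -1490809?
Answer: 8137651079253 + 358566669600*I*√345 ≈ 8.1377e+12 + 6.6601e+12*I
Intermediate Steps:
K = -1490811 (K = -2 - 1490809 = -1490811)
v(P) = 2*P*(P + 80*√P) (v(P) = (P + 80*√P)*(2*P) = 2*P*(P + 80*√P))
((-2195374 - 1029829) - 3270570)*(v(-345) + K) = ((-2195374 - 1029829) - 3270570)*((2*(-345)² + 160*(-345)^(3/2)) - 1490811) = (-3225203 - 3270570)*((2*119025 + 160*(-345*I*√345)) - 1490811) = -6495773*((238050 - 55200*I*√345) - 1490811) = -6495773*(-1252761 - 55200*I*√345) = 8137651079253 + 358566669600*I*√345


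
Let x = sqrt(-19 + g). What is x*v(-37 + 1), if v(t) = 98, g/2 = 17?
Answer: 98*sqrt(15) ≈ 379.55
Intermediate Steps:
g = 34 (g = 2*17 = 34)
x = sqrt(15) (x = sqrt(-19 + 34) = sqrt(15) ≈ 3.8730)
x*v(-37 + 1) = sqrt(15)*98 = 98*sqrt(15)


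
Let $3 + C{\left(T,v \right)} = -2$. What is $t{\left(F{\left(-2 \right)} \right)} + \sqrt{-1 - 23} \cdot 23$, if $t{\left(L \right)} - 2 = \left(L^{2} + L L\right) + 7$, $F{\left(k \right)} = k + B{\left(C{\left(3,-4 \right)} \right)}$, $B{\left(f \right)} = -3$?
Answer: $59 + 46 i \sqrt{6} \approx 59.0 + 112.68 i$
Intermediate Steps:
$C{\left(T,v \right)} = -5$ ($C{\left(T,v \right)} = -3 - 2 = -5$)
$F{\left(k \right)} = -3 + k$ ($F{\left(k \right)} = k - 3 = -3 + k$)
$t{\left(L \right)} = 9 + 2 L^{2}$ ($t{\left(L \right)} = 2 + \left(\left(L^{2} + L L\right) + 7\right) = 2 + \left(\left(L^{2} + L^{2}\right) + 7\right) = 2 + \left(2 L^{2} + 7\right) = 2 + \left(7 + 2 L^{2}\right) = 9 + 2 L^{2}$)
$t{\left(F{\left(-2 \right)} \right)} + \sqrt{-1 - 23} \cdot 23 = \left(9 + 2 \left(-3 - 2\right)^{2}\right) + \sqrt{-1 - 23} \cdot 23 = \left(9 + 2 \left(-5\right)^{2}\right) + \sqrt{-24} \cdot 23 = \left(9 + 2 \cdot 25\right) + 2 i \sqrt{6} \cdot 23 = \left(9 + 50\right) + 46 i \sqrt{6} = 59 + 46 i \sqrt{6}$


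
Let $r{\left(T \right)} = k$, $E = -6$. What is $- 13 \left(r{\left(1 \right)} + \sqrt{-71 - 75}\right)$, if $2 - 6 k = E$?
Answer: $- \frac{52}{3} - 13 i \sqrt{146} \approx -17.333 - 157.08 i$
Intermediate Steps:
$k = \frac{4}{3}$ ($k = \frac{1}{3} - -1 = \frac{1}{3} + 1 = \frac{4}{3} \approx 1.3333$)
$r{\left(T \right)} = \frac{4}{3}$
$- 13 \left(r{\left(1 \right)} + \sqrt{-71 - 75}\right) = - 13 \left(\frac{4}{3} + \sqrt{-71 - 75}\right) = - 13 \left(\frac{4}{3} + \sqrt{-146}\right) = - 13 \left(\frac{4}{3} + i \sqrt{146}\right) = - \frac{52}{3} - 13 i \sqrt{146}$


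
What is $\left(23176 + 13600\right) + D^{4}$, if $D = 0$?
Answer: $36776$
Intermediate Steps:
$\left(23176 + 13600\right) + D^{4} = \left(23176 + 13600\right) + 0^{4} = 36776 + 0 = 36776$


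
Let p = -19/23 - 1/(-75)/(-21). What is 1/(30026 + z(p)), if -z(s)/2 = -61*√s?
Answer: 543845925/16329740617066 - 915*I*√1205407/8164870308533 ≈ 3.3304e-5 - 1.2304e-7*I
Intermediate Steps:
p = -29948/36225 (p = -19*1/23 - 1*(-1/75)*(-1/21) = -19/23 + (1/75)*(-1/21) = -19/23 - 1/1575 = -29948/36225 ≈ -0.82672)
z(s) = 122*√s (z(s) = -(-122)*√s = 122*√s)
1/(30026 + z(p)) = 1/(30026 + 122*√(-29948/36225)) = 1/(30026 + 122*(2*I*√1205407/2415)) = 1/(30026 + 244*I*√1205407/2415)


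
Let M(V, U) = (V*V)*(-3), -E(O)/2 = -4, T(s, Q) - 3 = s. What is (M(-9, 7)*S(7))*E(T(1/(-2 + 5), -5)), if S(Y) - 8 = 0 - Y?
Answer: -1944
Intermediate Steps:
S(Y) = 8 - Y (S(Y) = 8 + (0 - Y) = 8 - Y)
T(s, Q) = 3 + s
E(O) = 8 (E(O) = -2*(-4) = 8)
M(V, U) = -3*V² (M(V, U) = V²*(-3) = -3*V²)
(M(-9, 7)*S(7))*E(T(1/(-2 + 5), -5)) = ((-3*(-9)²)*(8 - 1*7))*8 = ((-3*81)*(8 - 7))*8 = -243*1*8 = -243*8 = -1944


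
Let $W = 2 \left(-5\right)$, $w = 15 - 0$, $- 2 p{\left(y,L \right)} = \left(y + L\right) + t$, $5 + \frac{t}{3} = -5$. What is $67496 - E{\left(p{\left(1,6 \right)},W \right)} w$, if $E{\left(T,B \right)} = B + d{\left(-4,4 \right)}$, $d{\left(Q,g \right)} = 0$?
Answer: $67646$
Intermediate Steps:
$t = -30$ ($t = -15 + 3 \left(-5\right) = -15 - 15 = -30$)
$p{\left(y,L \right)} = 15 - \frac{L}{2} - \frac{y}{2}$ ($p{\left(y,L \right)} = - \frac{\left(y + L\right) - 30}{2} = - \frac{\left(L + y\right) - 30}{2} = - \frac{-30 + L + y}{2} = 15 - \frac{L}{2} - \frac{y}{2}$)
$w = 15$ ($w = 15 + 0 = 15$)
$W = -10$
$E{\left(T,B \right)} = B$ ($E{\left(T,B \right)} = B + 0 = B$)
$67496 - E{\left(p{\left(1,6 \right)},W \right)} w = 67496 - \left(-10\right) 15 = 67496 - -150 = 67496 + 150 = 67646$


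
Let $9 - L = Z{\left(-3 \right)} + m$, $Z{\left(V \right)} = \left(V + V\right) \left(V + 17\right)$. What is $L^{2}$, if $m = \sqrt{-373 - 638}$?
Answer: $\left(93 - i \sqrt{1011}\right)^{2} \approx 7638.0 - 5914.1 i$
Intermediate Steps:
$m = i \sqrt{1011}$ ($m = \sqrt{-1011} = i \sqrt{1011} \approx 31.796 i$)
$Z{\left(V \right)} = 2 V \left(17 + V\right)$
$L = 93 - i \sqrt{1011}$ ($L = 9 - \left(2 \left(-3\right) \left(17 - 3\right) + i \sqrt{1011}\right) = 9 - \left(2 \left(-3\right) 14 + i \sqrt{1011}\right) = 9 - \left(-84 + i \sqrt{1011}\right) = 9 + \left(84 - i \sqrt{1011}\right) = 93 - i \sqrt{1011} \approx 93.0 - 31.796 i$)
$L^{2} = \left(93 - i \sqrt{1011}\right)^{2}$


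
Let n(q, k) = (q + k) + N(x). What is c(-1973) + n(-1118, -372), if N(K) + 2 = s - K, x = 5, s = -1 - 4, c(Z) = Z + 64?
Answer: -3411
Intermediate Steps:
c(Z) = 64 + Z
s = -5
N(K) = -7 - K (N(K) = -2 + (-5 - K) = -7 - K)
n(q, k) = -12 + k + q (n(q, k) = (q + k) + (-7 - 1*5) = (k + q) + (-7 - 5) = (k + q) - 12 = -12 + k + q)
c(-1973) + n(-1118, -372) = (64 - 1973) + (-12 - 372 - 1118) = -1909 - 1502 = -3411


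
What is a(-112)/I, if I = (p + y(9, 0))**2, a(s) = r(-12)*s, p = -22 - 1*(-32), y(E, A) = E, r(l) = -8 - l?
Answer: -448/361 ≈ -1.2410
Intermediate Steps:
p = 10 (p = -22 + 32 = 10)
a(s) = 4*s (a(s) = (-8 - 1*(-12))*s = (-8 + 12)*s = 4*s)
I = 361 (I = (10 + 9)**2 = 19**2 = 361)
a(-112)/I = (4*(-112))/361 = -448*1/361 = -448/361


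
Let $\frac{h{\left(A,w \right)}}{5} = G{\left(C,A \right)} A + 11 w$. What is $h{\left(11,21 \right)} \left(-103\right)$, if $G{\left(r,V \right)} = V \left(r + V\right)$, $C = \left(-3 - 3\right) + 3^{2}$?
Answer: $-991375$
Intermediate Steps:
$C = 3$ ($C = -6 + 9 = 3$)
$G{\left(r,V \right)} = V \left(V + r\right)$
$h{\left(A,w \right)} = 55 w + 5 A^{2} \left(3 + A\right)$ ($h{\left(A,w \right)} = 5 \left(A \left(A + 3\right) A + 11 w\right) = 5 \left(A \left(3 + A\right) A + 11 w\right) = 5 \left(A^{2} \left(3 + A\right) + 11 w\right) = 5 \left(11 w + A^{2} \left(3 + A\right)\right) = 55 w + 5 A^{2} \left(3 + A\right)$)
$h{\left(11,21 \right)} \left(-103\right) = \left(55 \cdot 21 + 5 \cdot 11^{2} \left(3 + 11\right)\right) \left(-103\right) = \left(1155 + 5 \cdot 121 \cdot 14\right) \left(-103\right) = \left(1155 + 8470\right) \left(-103\right) = 9625 \left(-103\right) = -991375$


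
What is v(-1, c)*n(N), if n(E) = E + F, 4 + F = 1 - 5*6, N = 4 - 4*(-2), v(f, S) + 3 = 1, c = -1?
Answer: 42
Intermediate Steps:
v(f, S) = -2 (v(f, S) = -3 + 1 = -2)
N = 12 (N = 4 + 8 = 12)
F = -33 (F = -4 + (1 - 5*6) = -4 + (1 - 30) = -4 - 29 = -33)
n(E) = -33 + E (n(E) = E - 33 = -33 + E)
v(-1, c)*n(N) = -2*(-33 + 12) = -2*(-21) = 42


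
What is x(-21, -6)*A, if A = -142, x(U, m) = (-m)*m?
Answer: 5112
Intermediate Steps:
x(U, m) = -m²
x(-21, -6)*A = -1*(-6)²*(-142) = -1*36*(-142) = -36*(-142) = 5112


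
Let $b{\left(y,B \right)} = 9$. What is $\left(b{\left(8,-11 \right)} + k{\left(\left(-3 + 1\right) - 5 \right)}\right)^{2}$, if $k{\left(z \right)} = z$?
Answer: $4$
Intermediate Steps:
$\left(b{\left(8,-11 \right)} + k{\left(\left(-3 + 1\right) - 5 \right)}\right)^{2} = \left(9 + \left(\left(-3 + 1\right) - 5\right)\right)^{2} = \left(9 - 7\right)^{2} = 2^{2} = 4$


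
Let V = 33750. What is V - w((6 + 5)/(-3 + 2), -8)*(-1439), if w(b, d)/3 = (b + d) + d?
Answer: -82809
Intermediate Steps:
w(b, d) = 3*b + 6*d (w(b, d) = 3*((b + d) + d) = 3*(b + 2*d) = 3*b + 6*d)
V - w((6 + 5)/(-3 + 2), -8)*(-1439) = 33750 - (3*((6 + 5)/(-3 + 2)) + 6*(-8))*(-1439) = 33750 - (3*(11/(-1)) - 48)*(-1439) = 33750 - (3*(11*(-1)) - 48)*(-1439) = 33750 - (3*(-11) - 48)*(-1439) = 33750 - (-33 - 48)*(-1439) = 33750 - (-81)*(-1439) = 33750 - 1*116559 = 33750 - 116559 = -82809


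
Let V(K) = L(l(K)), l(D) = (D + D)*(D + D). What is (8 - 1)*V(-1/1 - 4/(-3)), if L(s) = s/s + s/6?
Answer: 203/27 ≈ 7.5185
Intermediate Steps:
l(D) = 4*D**2 (l(D) = (2*D)*(2*D) = 4*D**2)
L(s) = 1 + s/6 (L(s) = 1 + s*(1/6) = 1 + s/6)
V(K) = 1 + 2*K**2/3 (V(K) = 1 + (4*K**2)/6 = 1 + 2*K**2/3)
(8 - 1)*V(-1/1 - 4/(-3)) = (8 - 1)*(1 + 2*(-1/1 - 4/(-3))**2/3) = 7*(1 + 2*(-1*1 - 4*(-1/3))**2/3) = 7*(1 + 2*(-1 + 4/3)**2/3) = 7*(1 + 2*(1/3)**2/3) = 7*(1 + (2/3)*(1/9)) = 7*(1 + 2/27) = 7*(29/27) = 203/27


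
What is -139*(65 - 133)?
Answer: 9452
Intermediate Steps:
-139*(65 - 133) = -139*(-68) = 9452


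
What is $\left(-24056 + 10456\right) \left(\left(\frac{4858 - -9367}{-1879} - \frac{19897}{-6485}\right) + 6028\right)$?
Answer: $- \frac{199643147949760}{2437063} \approx -8.192 \cdot 10^{7}$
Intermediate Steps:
$\left(-24056 + 10456\right) \left(\left(\frac{4858 - -9367}{-1879} - \frac{19897}{-6485}\right) + 6028\right) = - 13600 \left(\left(\left(4858 + 9367\right) \left(- \frac{1}{1879}\right) - - \frac{19897}{6485}\right) + 6028\right) = - 13600 \left(\left(14225 \left(- \frac{1}{1879}\right) + \frac{19897}{6485}\right) + 6028\right) = - 13600 \left(\left(- \frac{14225}{1879} + \frac{19897}{6485}\right) + 6028\right) = - 13600 \left(- \frac{54862662}{12185315} + 6028\right) = \left(-13600\right) \frac{73398216158}{12185315} = - \frac{199643147949760}{2437063}$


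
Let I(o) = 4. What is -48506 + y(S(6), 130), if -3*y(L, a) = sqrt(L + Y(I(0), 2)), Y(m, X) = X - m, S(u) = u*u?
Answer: -48506 - sqrt(34)/3 ≈ -48508.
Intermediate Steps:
S(u) = u**2
y(L, a) = -sqrt(-2 + L)/3 (y(L, a) = -sqrt(L + (2 - 1*4))/3 = -sqrt(L + (2 - 4))/3 = -sqrt(L - 2)/3 = -sqrt(-2 + L)/3)
-48506 + y(S(6), 130) = -48506 - sqrt(-2 + 6**2)/3 = -48506 - sqrt(-2 + 36)/3 = -48506 - sqrt(34)/3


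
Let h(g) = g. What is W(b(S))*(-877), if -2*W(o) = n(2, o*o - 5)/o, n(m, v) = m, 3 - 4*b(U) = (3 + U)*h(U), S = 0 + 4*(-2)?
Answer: -3508/37 ≈ -94.811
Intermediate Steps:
S = -8 (S = 0 - 8 = -8)
b(U) = ¾ - U*(3 + U)/4 (b(U) = ¾ - (3 + U)*U/4 = ¾ - U*(3 + U)/4)
W(o) = -1/o
W(b(S))*(-877) = -1/(¾ - ¾*(-8) - ¼*(-8)²)*(-877) = -1/(¾ + 6 - ¼*64)*(-877) = -1/(¾ + 6 - 16)*(-877) = -1/(-37/4)*(-877) = -1*(-4/37)*(-877) = (4/37)*(-877) = -3508/37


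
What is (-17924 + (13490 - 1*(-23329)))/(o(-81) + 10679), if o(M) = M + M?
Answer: 18895/10517 ≈ 1.7966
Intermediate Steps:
o(M) = 2*M
(-17924 + (13490 - 1*(-23329)))/(o(-81) + 10679) = (-17924 + (13490 - 1*(-23329)))/(2*(-81) + 10679) = (-17924 + (13490 + 23329))/(-162 + 10679) = (-17924 + 36819)/10517 = 18895*(1/10517) = 18895/10517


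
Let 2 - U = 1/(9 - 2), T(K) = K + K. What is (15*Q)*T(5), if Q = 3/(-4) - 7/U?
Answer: -17625/26 ≈ -677.88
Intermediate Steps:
T(K) = 2*K
U = 13/7 (U = 2 - 1/(9 - 2) = 2 - 1/7 = 2 - 1*⅐ = 2 - ⅐ = 13/7 ≈ 1.8571)
Q = -235/52 (Q = 3/(-4) - 7/13/7 = 3*(-¼) - 7*7/13 = -¾ - 49/13 = -235/52 ≈ -4.5192)
(15*Q)*T(5) = (15*(-235/52))*(2*5) = -3525/52*10 = -17625/26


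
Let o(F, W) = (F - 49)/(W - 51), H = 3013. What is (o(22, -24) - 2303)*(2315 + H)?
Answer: -306711648/25 ≈ -1.2268e+7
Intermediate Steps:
o(F, W) = (-49 + F)/(-51 + W)
(o(22, -24) - 2303)*(2315 + H) = ((-49 + 22)/(-51 - 24) - 2303)*(2315 + 3013) = (-27/(-75) - 2303)*5328 = (-1/75*(-27) - 2303)*5328 = (9/25 - 2303)*5328 = -57566/25*5328 = -306711648/25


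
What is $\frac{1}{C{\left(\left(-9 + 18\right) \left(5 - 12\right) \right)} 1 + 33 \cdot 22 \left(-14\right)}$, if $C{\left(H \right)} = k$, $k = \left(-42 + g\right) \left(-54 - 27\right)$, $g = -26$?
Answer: $- \frac{1}{4656} \approx -0.00021478$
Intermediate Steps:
$k = 5508$ ($k = \left(-42 - 26\right) \left(-54 - 27\right) = \left(-68\right) \left(-81\right) = 5508$)
$C{\left(H \right)} = 5508$
$\frac{1}{C{\left(\left(-9 + 18\right) \left(5 - 12\right) \right)} 1 + 33 \cdot 22 \left(-14\right)} = \frac{1}{5508 \cdot 1 + 33 \cdot 22 \left(-14\right)} = \frac{1}{5508 + 726 \left(-14\right)} = \frac{1}{5508 - 10164} = \frac{1}{-4656} = - \frac{1}{4656}$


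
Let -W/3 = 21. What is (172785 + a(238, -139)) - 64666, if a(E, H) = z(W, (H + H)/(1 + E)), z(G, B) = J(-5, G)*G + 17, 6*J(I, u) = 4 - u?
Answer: 214865/2 ≈ 1.0743e+5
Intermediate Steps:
J(I, u) = 2/3 - u/6 (J(I, u) = (4 - u)/6 = 2/3 - u/6)
W = -63 (W = -3*21 = -63)
z(G, B) = 17 + G*(2/3 - G/6) (z(G, B) = (2/3 - G/6)*G + 17 = G*(2/3 - G/6) + 17 = 17 + G*(2/3 - G/6))
a(E, H) = -1373/2 (a(E, H) = 17 - 1/6*(-63)*(-4 - 63) = 17 - 1/6*(-63)*(-67) = 17 - 1407/2 = -1373/2)
(172785 + a(238, -139)) - 64666 = (172785 - 1373/2) - 64666 = 344197/2 - 64666 = 214865/2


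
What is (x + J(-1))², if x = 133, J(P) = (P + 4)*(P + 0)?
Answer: 16900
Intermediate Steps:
J(P) = P*(4 + P) (J(P) = (4 + P)*P = P*(4 + P))
(x + J(-1))² = (133 - (4 - 1))² = (133 - 1*3)² = (133 - 3)² = 130² = 16900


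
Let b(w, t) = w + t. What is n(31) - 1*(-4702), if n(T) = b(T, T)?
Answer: 4764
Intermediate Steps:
b(w, t) = t + w
n(T) = 2*T (n(T) = T + T = 2*T)
n(31) - 1*(-4702) = 2*31 - 1*(-4702) = 62 + 4702 = 4764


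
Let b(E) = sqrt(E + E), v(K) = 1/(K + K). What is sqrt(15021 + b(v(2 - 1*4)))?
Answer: sqrt(60084 + 2*I*sqrt(2))/2 ≈ 122.56 + 0.0028847*I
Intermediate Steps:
v(K) = 1/(2*K)
b(E) = sqrt(2)*sqrt(E) (b(E) = sqrt(2*E) = sqrt(2)*sqrt(E))
sqrt(15021 + b(v(2 - 1*4))) = sqrt(15021 + sqrt(2)*sqrt(1/(2*(2 - 1*4)))) = sqrt(15021 + sqrt(2)*sqrt(1/(2*(2 - 4)))) = sqrt(15021 + sqrt(2)*sqrt((1/2)/(-2))) = sqrt(15021 + sqrt(2)*sqrt((1/2)*(-1/2))) = sqrt(15021 + sqrt(2)*sqrt(-1/4)) = sqrt(15021 + sqrt(2)*(I/2)) = sqrt(15021 + I*sqrt(2)/2)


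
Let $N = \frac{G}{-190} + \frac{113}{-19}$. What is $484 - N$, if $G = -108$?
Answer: $\frac{46491}{95} \approx 489.38$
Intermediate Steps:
$N = - \frac{511}{95}$ ($N = - \frac{108}{-190} + \frac{113}{-19} = \left(-108\right) \left(- \frac{1}{190}\right) + 113 \left(- \frac{1}{19}\right) = \frac{54}{95} - \frac{113}{19} = - \frac{511}{95} \approx -5.3789$)
$484 - N = 484 - - \frac{511}{95} = 484 + \frac{511}{95} = \frac{46491}{95}$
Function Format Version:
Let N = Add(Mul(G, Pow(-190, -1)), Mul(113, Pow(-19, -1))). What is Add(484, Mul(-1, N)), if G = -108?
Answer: Rational(46491, 95) ≈ 489.38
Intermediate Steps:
N = Rational(-511, 95) (N = Add(Mul(-108, Pow(-190, -1)), Mul(113, Pow(-19, -1))) = Add(Mul(-108, Rational(-1, 190)), Mul(113, Rational(-1, 19))) = Add(Rational(54, 95), Rational(-113, 19)) = Rational(-511, 95) ≈ -5.3789)
Add(484, Mul(-1, N)) = Add(484, Mul(-1, Rational(-511, 95))) = Add(484, Rational(511, 95)) = Rational(46491, 95)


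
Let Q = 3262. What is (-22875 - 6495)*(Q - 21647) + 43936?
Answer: 540011386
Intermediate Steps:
(-22875 - 6495)*(Q - 21647) + 43936 = (-22875 - 6495)*(3262 - 21647) + 43936 = -29370*(-18385) + 43936 = 539967450 + 43936 = 540011386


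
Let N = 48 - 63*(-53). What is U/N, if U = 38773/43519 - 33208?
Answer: -68816199/7018993 ≈ -9.8043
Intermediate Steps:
U = -206448597/6217 (U = 38773*(1/43519) - 33208 = 5539/6217 - 33208 = -206448597/6217 ≈ -33207.)
N = 3387 (N = 48 + 3339 = 3387)
U/N = -206448597/6217/3387 = -206448597/6217*1/3387 = -68816199/7018993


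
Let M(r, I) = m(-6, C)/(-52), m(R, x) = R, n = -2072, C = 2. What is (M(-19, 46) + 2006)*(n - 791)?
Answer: -149331217/26 ≈ -5.7435e+6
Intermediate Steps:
M(r, I) = 3/26 (M(r, I) = -6/(-52) = -6*(-1/52) = 3/26)
(M(-19, 46) + 2006)*(n - 791) = (3/26 + 2006)*(-2072 - 791) = (52159/26)*(-2863) = -149331217/26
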